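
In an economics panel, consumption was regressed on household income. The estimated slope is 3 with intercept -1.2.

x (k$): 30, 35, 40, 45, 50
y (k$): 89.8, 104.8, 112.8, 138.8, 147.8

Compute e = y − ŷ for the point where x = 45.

ŷ = -1.2 + 3·45 = 133.8
e = 138.8 − 133.8 = 5

e = 5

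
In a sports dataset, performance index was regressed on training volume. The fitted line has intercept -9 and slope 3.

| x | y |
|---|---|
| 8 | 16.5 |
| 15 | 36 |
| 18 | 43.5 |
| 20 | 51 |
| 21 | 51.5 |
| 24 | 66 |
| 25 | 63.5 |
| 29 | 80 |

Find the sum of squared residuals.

x=8: ŷ = -9 + 3·8 = 15; e = 16.5 − 15 = 1.5
x=15: ŷ = -9 + 3·15 = 36; e = 36 − 36 = 0
x=18: ŷ = -9 + 3·18 = 45; e = 43.5 − 45 = -1.5
x=20: ŷ = -9 + 3·20 = 51; e = 51 − 51 = 0
x=21: ŷ = -9 + 3·21 = 54; e = 51.5 − 54 = -2.5
x=24: ŷ = -9 + 3·24 = 63; e = 66 − 63 = 3
x=25: ŷ = -9 + 3·25 = 66; e = 63.5 − 66 = -2.5
x=29: ŷ = -9 + 3·29 = 78; e = 80 − 78 = 2
SSE = 2.25 + 0 + 2.25 + 0 + 6.25 + 9 + 6.25 + 4 = 30

SSE = 30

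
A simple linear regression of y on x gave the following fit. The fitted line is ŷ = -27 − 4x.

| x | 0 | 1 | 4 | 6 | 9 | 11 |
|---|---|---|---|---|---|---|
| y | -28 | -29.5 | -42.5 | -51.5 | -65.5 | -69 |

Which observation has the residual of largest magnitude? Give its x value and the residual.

x = 9, r = -2.5

x=0: ŷ = -27 − 4·0 = -27; r = -28 − (-27) = -1
x=1: ŷ = -27 − 4·1 = -31; r = -29.5 − (-31) = 1.5
x=4: ŷ = -27 − 4·4 = -43; r = -42.5 − (-43) = 0.5
x=6: ŷ = -27 − 4·6 = -51; r = -51.5 − (-51) = -0.5
x=9: ŷ = -27 − 4·9 = -63; r = -65.5 − (-63) = -2.5
x=11: ŷ = -27 − 4·11 = -71; r = -69 − (-71) = 2
Largest |r| is 2.5 at x = 9, residual -2.5.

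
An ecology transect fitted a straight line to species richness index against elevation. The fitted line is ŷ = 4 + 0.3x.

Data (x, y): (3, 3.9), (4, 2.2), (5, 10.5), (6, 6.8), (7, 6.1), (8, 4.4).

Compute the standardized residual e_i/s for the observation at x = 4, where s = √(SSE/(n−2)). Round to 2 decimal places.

x=3: ŷ = 4 + 0.3·3 = 4.9; e = 3.9 − 4.9 = -1
x=4: ŷ = 4 + 0.3·4 = 5.2; e = 2.2 − 5.2 = -3
x=5: ŷ = 4 + 0.3·5 = 5.5; e = 10.5 − 5.5 = 5
x=6: ŷ = 4 + 0.3·6 = 5.8; e = 6.8 − 5.8 = 1
x=7: ŷ = 4 + 0.3·7 = 6.1; e = 6.1 − 6.1 = 0
x=8: ŷ = 4 + 0.3·8 = 6.4; e = 4.4 − 6.4 = -2
SSE = 1 + 9 + 25 + 1 + 0 + 4 = 40
s = √(40/4) = 3.16228
e/s = -3 / 3.16228 = -0.95

-0.95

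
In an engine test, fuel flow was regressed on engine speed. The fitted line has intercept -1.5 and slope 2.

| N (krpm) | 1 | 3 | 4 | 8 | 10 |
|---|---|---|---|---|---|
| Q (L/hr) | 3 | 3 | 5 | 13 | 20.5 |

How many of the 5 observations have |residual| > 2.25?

1

N=1: ŷ = -1.5 + 2·1 = 0.5; r = 3 − 0.5 = 2.5
N=3: ŷ = -1.5 + 2·3 = 4.5; r = 3 − 4.5 = -1.5
N=4: ŷ = -1.5 + 2·4 = 6.5; r = 5 − 6.5 = -1.5
N=8: ŷ = -1.5 + 2·8 = 14.5; r = 13 − 14.5 = -1.5
N=10: ŷ = -1.5 + 2·10 = 18.5; r = 20.5 − 18.5 = 2
|r| > 2.25: N=1 (|r|=2.5) → 1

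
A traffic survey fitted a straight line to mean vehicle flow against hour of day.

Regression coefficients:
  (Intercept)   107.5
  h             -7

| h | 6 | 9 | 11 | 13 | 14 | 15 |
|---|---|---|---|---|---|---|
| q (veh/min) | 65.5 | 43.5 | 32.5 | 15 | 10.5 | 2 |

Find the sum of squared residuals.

h=6: q̂ = 107.5 − 7·6 = 65.5; e = 65.5 − 65.5 = 0
h=9: q̂ = 107.5 − 7·9 = 44.5; e = 43.5 − 44.5 = -1
h=11: q̂ = 107.5 − 7·11 = 30.5; e = 32.5 − 30.5 = 2
h=13: q̂ = 107.5 − 7·13 = 16.5; e = 15 − 16.5 = -1.5
h=14: q̂ = 107.5 − 7·14 = 9.5; e = 10.5 − 9.5 = 1
h=15: q̂ = 107.5 − 7·15 = 2.5; e = 2 − 2.5 = -0.5
SSE = 0 + 1 + 4 + 2.25 + 1 + 0.25 = 8.5

SSE = 8.5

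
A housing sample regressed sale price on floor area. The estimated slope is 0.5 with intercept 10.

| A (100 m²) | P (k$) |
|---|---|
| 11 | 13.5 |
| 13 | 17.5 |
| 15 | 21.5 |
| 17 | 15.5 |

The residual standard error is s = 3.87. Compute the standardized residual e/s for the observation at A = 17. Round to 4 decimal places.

ŷ = 10 + 0.5·17 = 18.5
e = 15.5 − 18.5 = -3
e/s = -3 / 3.87 = -0.7752

-0.7752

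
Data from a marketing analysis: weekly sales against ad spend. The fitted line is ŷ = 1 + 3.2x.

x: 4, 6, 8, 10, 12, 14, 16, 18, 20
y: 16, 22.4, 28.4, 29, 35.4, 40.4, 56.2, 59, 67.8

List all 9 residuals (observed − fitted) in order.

2.2, 2.2, 1.8, -4, -4, -5.4, 4, 0.4, 2.8

x=4: ŷ = 1 + 3.2·4 = 13.8; r = 16 − 13.8 = 2.2
x=6: ŷ = 1 + 3.2·6 = 20.2; r = 22.4 − 20.2 = 2.2
x=8: ŷ = 1 + 3.2·8 = 26.6; r = 28.4 − 26.6 = 1.8
x=10: ŷ = 1 + 3.2·10 = 33; r = 29 − 33 = -4
x=12: ŷ = 1 + 3.2·12 = 39.4; r = 35.4 − 39.4 = -4
x=14: ŷ = 1 + 3.2·14 = 45.8; r = 40.4 − 45.8 = -5.4
x=16: ŷ = 1 + 3.2·16 = 52.2; r = 56.2 − 52.2 = 4
x=18: ŷ = 1 + 3.2·18 = 58.6; r = 59 − 58.6 = 0.4
x=20: ŷ = 1 + 3.2·20 = 65; r = 67.8 − 65 = 2.8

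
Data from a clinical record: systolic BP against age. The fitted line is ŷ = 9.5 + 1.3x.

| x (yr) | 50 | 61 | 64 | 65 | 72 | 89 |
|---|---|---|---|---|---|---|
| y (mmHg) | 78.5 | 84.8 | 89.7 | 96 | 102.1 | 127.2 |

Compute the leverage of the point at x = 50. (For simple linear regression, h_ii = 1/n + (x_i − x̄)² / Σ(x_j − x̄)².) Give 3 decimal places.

x̄ = (50 + 61 + 64 + 65 + 72 + 89)/6 = 66.8333
Σ(x − x̄)² = 283.361 + 34.0278 + 8.02778 + 3.36111 + 26.6944 + 491.361 = 846.833
h = 1/6 + (-16.8333)²/846.833 = 0.166667 + 0.334613 = 0.501

h = 0.501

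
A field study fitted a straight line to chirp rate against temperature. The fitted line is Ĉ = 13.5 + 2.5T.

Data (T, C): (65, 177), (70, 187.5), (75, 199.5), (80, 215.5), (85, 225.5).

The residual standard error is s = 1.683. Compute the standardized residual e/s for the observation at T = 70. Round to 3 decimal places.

Ĉ = 13.5 + 2.5·70 = 188.5
e = 187.5 − 188.5 = -1
e/s = -1 / 1.683 = -0.594

-0.594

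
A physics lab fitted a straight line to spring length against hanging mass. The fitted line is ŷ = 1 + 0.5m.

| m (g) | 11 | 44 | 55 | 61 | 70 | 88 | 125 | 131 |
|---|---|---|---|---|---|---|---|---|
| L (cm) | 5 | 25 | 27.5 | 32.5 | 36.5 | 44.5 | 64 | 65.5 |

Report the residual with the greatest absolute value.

r = 2

m=11: ŷ = 1 + 0.5·11 = 6.5; r = 5 − 6.5 = -1.5
m=44: ŷ = 1 + 0.5·44 = 23; r = 25 − 23 = 2
m=55: ŷ = 1 + 0.5·55 = 28.5; r = 27.5 − 28.5 = -1
m=61: ŷ = 1 + 0.5·61 = 31.5; r = 32.5 − 31.5 = 1
m=70: ŷ = 1 + 0.5·70 = 36; r = 36.5 − 36 = 0.5
m=88: ŷ = 1 + 0.5·88 = 45; r = 44.5 − 45 = -0.5
m=125: ŷ = 1 + 0.5·125 = 63.5; r = 64 − 63.5 = 0.5
m=131: ŷ = 1 + 0.5·131 = 66.5; r = 65.5 − 66.5 = -1
Largest |r| is 2 at m = 44, residual 2.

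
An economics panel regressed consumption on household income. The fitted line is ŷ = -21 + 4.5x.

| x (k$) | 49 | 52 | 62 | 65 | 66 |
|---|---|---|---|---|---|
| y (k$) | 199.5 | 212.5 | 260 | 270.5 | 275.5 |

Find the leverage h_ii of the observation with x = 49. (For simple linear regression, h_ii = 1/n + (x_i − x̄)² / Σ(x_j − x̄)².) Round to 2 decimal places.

h = 0.60

x̄ = (49 + 52 + 62 + 65 + 66)/5 = 58.8
Σ(x − x̄)² = 96.04 + 46.24 + 10.24 + 38.44 + 51.84 = 242.8
h = 1/5 + (-9.8)²/242.8 = 0.2 + 0.395552 = 0.60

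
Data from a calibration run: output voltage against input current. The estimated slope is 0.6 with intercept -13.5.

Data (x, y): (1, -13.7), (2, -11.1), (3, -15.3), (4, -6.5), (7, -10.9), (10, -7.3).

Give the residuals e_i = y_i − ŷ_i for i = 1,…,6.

-0.8, 1.2, -3.6, 4.6, -1.6, 0.2

x=1: ŷ = -13.5 + 0.6·1 = -12.9; e = -13.7 − (-12.9) = -0.8
x=2: ŷ = -13.5 + 0.6·2 = -12.3; e = -11.1 − (-12.3) = 1.2
x=3: ŷ = -13.5 + 0.6·3 = -11.7; e = -15.3 − (-11.7) = -3.6
x=4: ŷ = -13.5 + 0.6·4 = -11.1; e = -6.5 − (-11.1) = 4.6
x=7: ŷ = -13.5 + 0.6·7 = -9.3; e = -10.9 − (-9.3) = -1.6
x=10: ŷ = -13.5 + 0.6·10 = -7.5; e = -7.3 − (-7.5) = 0.2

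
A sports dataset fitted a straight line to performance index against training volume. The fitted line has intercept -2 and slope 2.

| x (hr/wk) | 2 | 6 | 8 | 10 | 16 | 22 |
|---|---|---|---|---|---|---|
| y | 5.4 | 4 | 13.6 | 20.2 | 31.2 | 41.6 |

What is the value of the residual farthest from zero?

e = -6

x=2: ŷ = -2 + 2·2 = 2; e = 5.4 − 2 = 3.4
x=6: ŷ = -2 + 2·6 = 10; e = 4 − 10 = -6
x=8: ŷ = -2 + 2·8 = 14; e = 13.6 − 14 = -0.4
x=10: ŷ = -2 + 2·10 = 18; e = 20.2 − 18 = 2.2
x=16: ŷ = -2 + 2·16 = 30; e = 31.2 − 30 = 1.2
x=22: ŷ = -2 + 2·22 = 42; e = 41.6 − 42 = -0.4
Largest |e| is 6 at x = 6, residual -6.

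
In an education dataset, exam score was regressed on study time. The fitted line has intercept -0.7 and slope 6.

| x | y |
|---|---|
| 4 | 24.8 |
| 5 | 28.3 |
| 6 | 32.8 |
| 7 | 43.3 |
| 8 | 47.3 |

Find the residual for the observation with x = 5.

ŷ = -0.7 + 6·5 = 29.3
r = 28.3 − 29.3 = -1

r = -1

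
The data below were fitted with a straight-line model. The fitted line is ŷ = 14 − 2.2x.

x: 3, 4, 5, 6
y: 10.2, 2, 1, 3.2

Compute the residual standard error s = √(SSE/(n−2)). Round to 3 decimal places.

x=3: ŷ = 14 − 2.2·3 = 7.4; r = 10.2 − 7.4 = 2.8
x=4: ŷ = 14 − 2.2·4 = 5.2; r = 2 − 5.2 = -3.2
x=5: ŷ = 14 − 2.2·5 = 3; r = 1 − 3 = -2
x=6: ŷ = 14 − 2.2·6 = 0.8; r = 3.2 − 0.8 = 2.4
SSE = 7.84 + 10.24 + 4 + 5.76 = 27.84
s = √(27.84/2) = √13.92 ≈ 3.731

s = 3.731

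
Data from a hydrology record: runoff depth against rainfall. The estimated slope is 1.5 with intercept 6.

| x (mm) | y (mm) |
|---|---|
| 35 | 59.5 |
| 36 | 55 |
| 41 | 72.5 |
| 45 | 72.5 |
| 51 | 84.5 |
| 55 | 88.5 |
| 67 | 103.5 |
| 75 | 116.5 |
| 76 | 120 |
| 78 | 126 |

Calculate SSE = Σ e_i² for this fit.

x=35: ŷ = 6 + 1.5·35 = 58.5; e = 59.5 − 58.5 = 1
x=36: ŷ = 6 + 1.5·36 = 60; e = 55 − 60 = -5
x=41: ŷ = 6 + 1.5·41 = 67.5; e = 72.5 − 67.5 = 5
x=45: ŷ = 6 + 1.5·45 = 73.5; e = 72.5 − 73.5 = -1
x=51: ŷ = 6 + 1.5·51 = 82.5; e = 84.5 − 82.5 = 2
x=55: ŷ = 6 + 1.5·55 = 88.5; e = 88.5 − 88.5 = 0
x=67: ŷ = 6 + 1.5·67 = 106.5; e = 103.5 − 106.5 = -3
x=75: ŷ = 6 + 1.5·75 = 118.5; e = 116.5 − 118.5 = -2
x=76: ŷ = 6 + 1.5·76 = 120; e = 120 − 120 = 0
x=78: ŷ = 6 + 1.5·78 = 123; e = 126 − 123 = 3
SSE = 1 + 25 + 25 + 1 + 4 + 0 + 9 + 4 + 0 + 9 = 78

SSE = 78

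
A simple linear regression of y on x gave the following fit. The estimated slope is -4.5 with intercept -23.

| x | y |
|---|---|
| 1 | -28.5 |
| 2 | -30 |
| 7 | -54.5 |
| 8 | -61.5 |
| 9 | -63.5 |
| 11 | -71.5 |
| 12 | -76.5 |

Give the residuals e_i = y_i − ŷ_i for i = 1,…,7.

x=1: ŷ = -23 − 4.5·1 = -27.5; e = -28.5 − (-27.5) = -1
x=2: ŷ = -23 − 4.5·2 = -32; e = -30 − (-32) = 2
x=7: ŷ = -23 − 4.5·7 = -54.5; e = -54.5 − (-54.5) = 0
x=8: ŷ = -23 − 4.5·8 = -59; e = -61.5 − (-59) = -2.5
x=9: ŷ = -23 − 4.5·9 = -63.5; e = -63.5 − (-63.5) = 0
x=11: ŷ = -23 − 4.5·11 = -72.5; e = -71.5 − (-72.5) = 1
x=12: ŷ = -23 − 4.5·12 = -77; e = -76.5 − (-77) = 0.5

-1, 2, 0, -2.5, 0, 1, 0.5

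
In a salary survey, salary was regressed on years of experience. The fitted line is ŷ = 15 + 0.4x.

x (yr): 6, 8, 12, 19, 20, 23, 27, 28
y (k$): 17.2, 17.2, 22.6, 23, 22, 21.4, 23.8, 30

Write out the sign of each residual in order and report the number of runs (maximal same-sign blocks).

4 runs

x=6: ŷ = 15 + 0.4·6 = 17.4; r = 17.2 − 17.4 = -0.2
x=8: ŷ = 15 + 0.4·8 = 18.2; r = 17.2 − 18.2 = -1
x=12: ŷ = 15 + 0.4·12 = 19.8; r = 22.6 − 19.8 = 2.8
x=19: ŷ = 15 + 0.4·19 = 22.6; r = 23 − 22.6 = 0.4
x=20: ŷ = 15 + 0.4·20 = 23; r = 22 − 23 = -1
x=23: ŷ = 15 + 0.4·23 = 24.2; r = 21.4 − 24.2 = -2.8
x=27: ŷ = 15 + 0.4·27 = 25.8; r = 23.8 − 25.8 = -2
x=28: ŷ = 15 + 0.4·28 = 26.2; r = 30 − 26.2 = 3.8
Signs: − − + + − − − +
Runs: −×2, +×2, −×3, +×1 → 4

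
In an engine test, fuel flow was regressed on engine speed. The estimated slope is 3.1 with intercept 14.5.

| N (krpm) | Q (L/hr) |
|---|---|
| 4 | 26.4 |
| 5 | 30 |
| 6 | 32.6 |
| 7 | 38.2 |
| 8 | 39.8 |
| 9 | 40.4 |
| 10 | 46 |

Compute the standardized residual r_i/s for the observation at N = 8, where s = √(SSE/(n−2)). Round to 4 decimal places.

0.3727

N=4: ŷ = 14.5 + 3.1·4 = 26.9; r = 26.4 − 26.9 = -0.5
N=5: ŷ = 14.5 + 3.1·5 = 30; r = 30 − 30 = 0
N=6: ŷ = 14.5 + 3.1·6 = 33.1; r = 32.6 − 33.1 = -0.5
N=7: ŷ = 14.5 + 3.1·7 = 36.2; r = 38.2 − 36.2 = 2
N=8: ŷ = 14.5 + 3.1·8 = 39.3; r = 39.8 − 39.3 = 0.5
N=9: ŷ = 14.5 + 3.1·9 = 42.4; r = 40.4 − 42.4 = -2
N=10: ŷ = 14.5 + 3.1·10 = 45.5; r = 46 − 45.5 = 0.5
SSE = 0.25 + 0 + 0.25 + 4 + 0.25 + 4 + 0.25 = 9
s = √(9/5) = 1.34164
r/s = 0.5 / 1.34164 = 0.3727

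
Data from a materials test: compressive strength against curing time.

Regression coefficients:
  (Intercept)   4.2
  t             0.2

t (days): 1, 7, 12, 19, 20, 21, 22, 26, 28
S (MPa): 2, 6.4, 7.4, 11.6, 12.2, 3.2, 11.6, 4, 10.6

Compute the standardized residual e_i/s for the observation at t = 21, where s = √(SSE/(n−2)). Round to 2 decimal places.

-1.36

t=1: ŷ = 4.2 + 0.2·1 = 4.4; e = 2 − 4.4 = -2.4
t=7: ŷ = 4.2 + 0.2·7 = 5.6; e = 6.4 − 5.6 = 0.8
t=12: ŷ = 4.2 + 0.2·12 = 6.6; e = 7.4 − 6.6 = 0.8
t=19: ŷ = 4.2 + 0.2·19 = 8; e = 11.6 − 8 = 3.6
t=20: ŷ = 4.2 + 0.2·20 = 8.2; e = 12.2 − 8.2 = 4
t=21: ŷ = 4.2 + 0.2·21 = 8.4; e = 3.2 − 8.4 = -5.2
t=22: ŷ = 4.2 + 0.2·22 = 8.6; e = 11.6 − 8.6 = 3
t=26: ŷ = 4.2 + 0.2·26 = 9.4; e = 4 − 9.4 = -5.4
t=28: ŷ = 4.2 + 0.2·28 = 9.8; e = 10.6 − 9.8 = 0.8
SSE = 5.76 + 0.64 + 0.64 + 12.96 + 16 + 27.04 + 9 + 29.16 + 0.64 = 101.84
s = √(101.84/7) = 3.81426
e/s = -5.2 / 3.81426 = -1.36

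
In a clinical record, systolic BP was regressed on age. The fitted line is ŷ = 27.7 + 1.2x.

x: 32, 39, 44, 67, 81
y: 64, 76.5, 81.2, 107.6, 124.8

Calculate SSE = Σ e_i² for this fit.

x=32: ŷ = 27.7 + 1.2·32 = 66.1; e = 64 − 66.1 = -2.1
x=39: ŷ = 27.7 + 1.2·39 = 74.5; e = 76.5 − 74.5 = 2
x=44: ŷ = 27.7 + 1.2·44 = 80.5; e = 81.2 − 80.5 = 0.7
x=67: ŷ = 27.7 + 1.2·67 = 108.1; e = 107.6 − 108.1 = -0.5
x=81: ŷ = 27.7 + 1.2·81 = 124.9; e = 124.8 − 124.9 = -0.1
SSE = 4.41 + 4 + 0.49 + 0.25 + 0.01 = 9.16

SSE = 9.16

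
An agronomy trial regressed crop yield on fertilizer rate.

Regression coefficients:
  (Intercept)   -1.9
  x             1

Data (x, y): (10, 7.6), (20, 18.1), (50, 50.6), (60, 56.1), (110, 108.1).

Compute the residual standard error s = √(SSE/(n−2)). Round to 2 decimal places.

x=10: ŷ = -1.9 + 10 = 8.1; r = 7.6 − 8.1 = -0.5
x=20: ŷ = -1.9 + 20 = 18.1; r = 18.1 − 18.1 = 0
x=50: ŷ = -1.9 + 50 = 48.1; r = 50.6 − 48.1 = 2.5
x=60: ŷ = -1.9 + 60 = 58.1; r = 56.1 − 58.1 = -2
x=110: ŷ = -1.9 + 110 = 108.1; r = 108.1 − 108.1 = 0
SSE = 0.25 + 0 + 6.25 + 4 + 0 = 10.5
s = √(10.5/3) = √3.5 ≈ 1.87

s = 1.87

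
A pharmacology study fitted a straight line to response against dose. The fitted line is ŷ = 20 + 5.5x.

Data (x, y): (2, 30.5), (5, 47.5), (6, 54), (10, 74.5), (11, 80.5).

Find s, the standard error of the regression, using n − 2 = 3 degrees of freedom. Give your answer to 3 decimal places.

x=2: ŷ = 20 + 5.5·2 = 31; e = 30.5 − 31 = -0.5
x=5: ŷ = 20 + 5.5·5 = 47.5; e = 47.5 − 47.5 = 0
x=6: ŷ = 20 + 5.5·6 = 53; e = 54 − 53 = 1
x=10: ŷ = 20 + 5.5·10 = 75; e = 74.5 − 75 = -0.5
x=11: ŷ = 20 + 5.5·11 = 80.5; e = 80.5 − 80.5 = 0
SSE = 0.25 + 0 + 1 + 0.25 + 0 = 1.5
s = √(1.5/3) = √0.5 ≈ 0.707

s = 0.707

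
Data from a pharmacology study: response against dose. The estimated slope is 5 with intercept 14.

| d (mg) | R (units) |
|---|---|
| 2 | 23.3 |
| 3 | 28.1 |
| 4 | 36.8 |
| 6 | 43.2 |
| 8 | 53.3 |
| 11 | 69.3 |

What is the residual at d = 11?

ŷ = 14 + 5·11 = 69
e = 69.3 − 69 = 0.3

e = 0.3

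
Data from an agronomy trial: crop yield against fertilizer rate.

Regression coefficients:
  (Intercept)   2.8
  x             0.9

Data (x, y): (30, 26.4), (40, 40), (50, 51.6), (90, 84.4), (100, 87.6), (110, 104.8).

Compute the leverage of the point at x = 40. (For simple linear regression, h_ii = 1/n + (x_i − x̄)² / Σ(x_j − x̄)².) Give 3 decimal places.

h = 0.322

x̄ = (30 + 40 + 50 + 90 + 100 + 110)/6 = 70
Σ(x − x̄)² = 1600 + 900 + 400 + 400 + 900 + 1600 = 5800
h = 1/6 + (-30)²/5800 = 0.166667 + 0.155172 = 0.322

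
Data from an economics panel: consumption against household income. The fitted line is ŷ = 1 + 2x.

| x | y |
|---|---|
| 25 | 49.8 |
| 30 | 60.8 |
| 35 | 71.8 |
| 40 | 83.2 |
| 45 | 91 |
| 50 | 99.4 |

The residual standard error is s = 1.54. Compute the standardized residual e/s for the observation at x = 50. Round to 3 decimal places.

-1.039

ŷ = 1 + 2·50 = 101
e = 99.4 − 101 = -1.6
e/s = -1.6 / 1.54 = -1.039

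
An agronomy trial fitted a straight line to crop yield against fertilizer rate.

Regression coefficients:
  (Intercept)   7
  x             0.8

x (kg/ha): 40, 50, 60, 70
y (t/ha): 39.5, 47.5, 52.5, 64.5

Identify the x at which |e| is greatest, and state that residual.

x=40: ŷ = 7 + 0.8·40 = 39; e = 39.5 − 39 = 0.5
x=50: ŷ = 7 + 0.8·50 = 47; e = 47.5 − 47 = 0.5
x=60: ŷ = 7 + 0.8·60 = 55; e = 52.5 − 55 = -2.5
x=70: ŷ = 7 + 0.8·70 = 63; e = 64.5 − 63 = 1.5
Largest |e| is 2.5 at x = 60, residual -2.5.

x = 60, e = -2.5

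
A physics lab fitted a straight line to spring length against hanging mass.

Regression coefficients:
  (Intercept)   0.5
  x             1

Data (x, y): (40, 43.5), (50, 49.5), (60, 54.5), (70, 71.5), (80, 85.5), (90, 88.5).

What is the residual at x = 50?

ŷ = 0.5 + 50 = 50.5
e = 49.5 − 50.5 = -1

e = -1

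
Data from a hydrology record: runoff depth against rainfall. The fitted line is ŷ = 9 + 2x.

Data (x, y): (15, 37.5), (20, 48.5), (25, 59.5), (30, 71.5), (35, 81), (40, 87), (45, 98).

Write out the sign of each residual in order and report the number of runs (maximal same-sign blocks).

x=15: ŷ = 9 + 2·15 = 39; e = 37.5 − 39 = -1.5
x=20: ŷ = 9 + 2·20 = 49; e = 48.5 − 49 = -0.5
x=25: ŷ = 9 + 2·25 = 59; e = 59.5 − 59 = 0.5
x=30: ŷ = 9 + 2·30 = 69; e = 71.5 − 69 = 2.5
x=35: ŷ = 9 + 2·35 = 79; e = 81 − 79 = 2
x=40: ŷ = 9 + 2·40 = 89; e = 87 − 89 = -2
x=45: ŷ = 9 + 2·45 = 99; e = 98 − 99 = -1
Signs: − − + + + − −
Runs: −×2, +×3, −×2 → 3

3 runs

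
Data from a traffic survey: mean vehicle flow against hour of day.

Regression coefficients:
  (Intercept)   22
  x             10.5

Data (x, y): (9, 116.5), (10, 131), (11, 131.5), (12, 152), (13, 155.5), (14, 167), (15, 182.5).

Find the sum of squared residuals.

SSE = 90

x=9: ŷ = 22 + 10.5·9 = 116.5; e = 116.5 − 116.5 = 0
x=10: ŷ = 22 + 10.5·10 = 127; e = 131 − 127 = 4
x=11: ŷ = 22 + 10.5·11 = 137.5; e = 131.5 − 137.5 = -6
x=12: ŷ = 22 + 10.5·12 = 148; e = 152 − 148 = 4
x=13: ŷ = 22 + 10.5·13 = 158.5; e = 155.5 − 158.5 = -3
x=14: ŷ = 22 + 10.5·14 = 169; e = 167 − 169 = -2
x=15: ŷ = 22 + 10.5·15 = 179.5; e = 182.5 − 179.5 = 3
SSE = 0 + 16 + 36 + 16 + 9 + 4 + 9 = 90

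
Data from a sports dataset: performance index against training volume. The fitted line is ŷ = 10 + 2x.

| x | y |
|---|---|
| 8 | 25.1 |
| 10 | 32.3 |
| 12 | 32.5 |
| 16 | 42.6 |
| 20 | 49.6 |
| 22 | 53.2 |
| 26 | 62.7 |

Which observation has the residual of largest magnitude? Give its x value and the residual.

x = 10, r = 2.3

x=8: ŷ = 10 + 2·8 = 26; r = 25.1 − 26 = -0.9
x=10: ŷ = 10 + 2·10 = 30; r = 32.3 − 30 = 2.3
x=12: ŷ = 10 + 2·12 = 34; r = 32.5 − 34 = -1.5
x=16: ŷ = 10 + 2·16 = 42; r = 42.6 − 42 = 0.6
x=20: ŷ = 10 + 2·20 = 50; r = 49.6 − 50 = -0.4
x=22: ŷ = 10 + 2·22 = 54; r = 53.2 − 54 = -0.8
x=26: ŷ = 10 + 2·26 = 62; r = 62.7 − 62 = 0.7
Largest |r| is 2.3 at x = 10, residual 2.3.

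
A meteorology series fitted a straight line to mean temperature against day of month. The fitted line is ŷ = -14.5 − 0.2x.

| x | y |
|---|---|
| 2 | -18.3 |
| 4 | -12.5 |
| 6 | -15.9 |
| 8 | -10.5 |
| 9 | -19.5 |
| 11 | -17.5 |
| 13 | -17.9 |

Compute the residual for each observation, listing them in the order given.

-3.4, 2.8, -0.2, 5.6, -3.2, -0.8, -0.8

x=2: ŷ = -14.5 − 0.2·2 = -14.9; e = -18.3 − (-14.9) = -3.4
x=4: ŷ = -14.5 − 0.2·4 = -15.3; e = -12.5 − (-15.3) = 2.8
x=6: ŷ = -14.5 − 0.2·6 = -15.7; e = -15.9 − (-15.7) = -0.2
x=8: ŷ = -14.5 − 0.2·8 = -16.1; e = -10.5 − (-16.1) = 5.6
x=9: ŷ = -14.5 − 0.2·9 = -16.3; e = -19.5 − (-16.3) = -3.2
x=11: ŷ = -14.5 − 0.2·11 = -16.7; e = -17.5 − (-16.7) = -0.8
x=13: ŷ = -14.5 − 0.2·13 = -17.1; e = -17.9 − (-17.1) = -0.8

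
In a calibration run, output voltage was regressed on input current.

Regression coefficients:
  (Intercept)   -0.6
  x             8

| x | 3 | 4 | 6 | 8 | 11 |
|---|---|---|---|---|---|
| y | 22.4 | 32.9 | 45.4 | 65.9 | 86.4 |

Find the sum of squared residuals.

x=3: ŷ = -0.6 + 8·3 = 23.4; e = 22.4 − 23.4 = -1
x=4: ŷ = -0.6 + 8·4 = 31.4; e = 32.9 − 31.4 = 1.5
x=6: ŷ = -0.6 + 8·6 = 47.4; e = 45.4 − 47.4 = -2
x=8: ŷ = -0.6 + 8·8 = 63.4; e = 65.9 − 63.4 = 2.5
x=11: ŷ = -0.6 + 8·11 = 87.4; e = 86.4 − 87.4 = -1
SSE = 1 + 2.25 + 4 + 6.25 + 1 = 14.5

SSE = 14.5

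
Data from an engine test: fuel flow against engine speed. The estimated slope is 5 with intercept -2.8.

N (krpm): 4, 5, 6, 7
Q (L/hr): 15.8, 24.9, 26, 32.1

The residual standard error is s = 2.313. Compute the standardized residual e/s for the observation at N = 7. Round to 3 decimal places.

Q̂ = -2.8 + 5·7 = 32.2
e = 32.1 − 32.2 = -0.1
e/s = -0.1 / 2.313 = -0.043

-0.043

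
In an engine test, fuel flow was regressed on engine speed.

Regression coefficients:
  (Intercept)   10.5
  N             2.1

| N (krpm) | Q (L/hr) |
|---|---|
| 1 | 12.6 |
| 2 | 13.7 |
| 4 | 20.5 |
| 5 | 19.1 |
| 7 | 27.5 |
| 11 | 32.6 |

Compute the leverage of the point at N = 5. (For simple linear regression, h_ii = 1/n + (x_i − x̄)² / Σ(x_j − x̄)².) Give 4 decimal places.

N̄ = (1 + 2 + 4 + 5 + 7 + 11)/6 = 5
Σ(N − N̄)² = 16 + 9 + 1 + 0 + 4 + 36 = 66
h = 1/6 + (0)²/66 = 0.166667 + 0 = 0.1667

h = 0.1667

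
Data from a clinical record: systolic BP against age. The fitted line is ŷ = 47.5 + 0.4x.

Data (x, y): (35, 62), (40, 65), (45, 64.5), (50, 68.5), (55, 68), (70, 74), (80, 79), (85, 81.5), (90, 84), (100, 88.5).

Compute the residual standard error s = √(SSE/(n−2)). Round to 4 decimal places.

x=35: ŷ = 47.5 + 0.4·35 = 61.5; r = 62 − 61.5 = 0.5
x=40: ŷ = 47.5 + 0.4·40 = 63.5; r = 65 − 63.5 = 1.5
x=45: ŷ = 47.5 + 0.4·45 = 65.5; r = 64.5 − 65.5 = -1
x=50: ŷ = 47.5 + 0.4·50 = 67.5; r = 68.5 − 67.5 = 1
x=55: ŷ = 47.5 + 0.4·55 = 69.5; r = 68 − 69.5 = -1.5
x=70: ŷ = 47.5 + 0.4·70 = 75.5; r = 74 − 75.5 = -1.5
x=80: ŷ = 47.5 + 0.4·80 = 79.5; r = 79 − 79.5 = -0.5
x=85: ŷ = 47.5 + 0.4·85 = 81.5; r = 81.5 − 81.5 = 0
x=90: ŷ = 47.5 + 0.4·90 = 83.5; r = 84 − 83.5 = 0.5
x=100: ŷ = 47.5 + 0.4·100 = 87.5; r = 88.5 − 87.5 = 1
SSE = 0.25 + 2.25 + 1 + 1 + 2.25 + 2.25 + 0.25 + 0 + 0.25 + 1 = 10.5
s = √(10.5/8) = √1.3125 ≈ 1.1456

s = 1.1456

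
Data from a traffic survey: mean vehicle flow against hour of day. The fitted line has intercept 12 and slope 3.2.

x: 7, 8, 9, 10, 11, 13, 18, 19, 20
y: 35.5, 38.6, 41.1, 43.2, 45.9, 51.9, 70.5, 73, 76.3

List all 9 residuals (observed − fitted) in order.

x=7: ŷ = 12 + 3.2·7 = 34.4; e = 35.5 − 34.4 = 1.1
x=8: ŷ = 12 + 3.2·8 = 37.6; e = 38.6 − 37.6 = 1
x=9: ŷ = 12 + 3.2·9 = 40.8; e = 41.1 − 40.8 = 0.3
x=10: ŷ = 12 + 3.2·10 = 44; e = 43.2 − 44 = -0.8
x=11: ŷ = 12 + 3.2·11 = 47.2; e = 45.9 − 47.2 = -1.3
x=13: ŷ = 12 + 3.2·13 = 53.6; e = 51.9 − 53.6 = -1.7
x=18: ŷ = 12 + 3.2·18 = 69.6; e = 70.5 − 69.6 = 0.9
x=19: ŷ = 12 + 3.2·19 = 72.8; e = 73 − 72.8 = 0.2
x=20: ŷ = 12 + 3.2·20 = 76; e = 76.3 − 76 = 0.3

1.1, 1, 0.3, -0.8, -1.3, -1.7, 0.9, 0.2, 0.3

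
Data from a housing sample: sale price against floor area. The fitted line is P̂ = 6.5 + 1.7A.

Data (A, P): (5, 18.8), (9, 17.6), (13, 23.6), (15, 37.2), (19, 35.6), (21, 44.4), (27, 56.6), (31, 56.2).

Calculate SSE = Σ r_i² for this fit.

SSE = 125.84

A=5: P̂ = 6.5 + 1.7·5 = 15; r = 18.8 − 15 = 3.8
A=9: P̂ = 6.5 + 1.7·9 = 21.8; r = 17.6 − 21.8 = -4.2
A=13: P̂ = 6.5 + 1.7·13 = 28.6; r = 23.6 − 28.6 = -5
A=15: P̂ = 6.5 + 1.7·15 = 32; r = 37.2 − 32 = 5.2
A=19: P̂ = 6.5 + 1.7·19 = 38.8; r = 35.6 − 38.8 = -3.2
A=21: P̂ = 6.5 + 1.7·21 = 42.2; r = 44.4 − 42.2 = 2.2
A=27: P̂ = 6.5 + 1.7·27 = 52.4; r = 56.6 − 52.4 = 4.2
A=31: P̂ = 6.5 + 1.7·31 = 59.2; r = 56.2 − 59.2 = -3
SSE = 14.44 + 17.64 + 25 + 27.04 + 10.24 + 4.84 + 17.64 + 9 = 125.84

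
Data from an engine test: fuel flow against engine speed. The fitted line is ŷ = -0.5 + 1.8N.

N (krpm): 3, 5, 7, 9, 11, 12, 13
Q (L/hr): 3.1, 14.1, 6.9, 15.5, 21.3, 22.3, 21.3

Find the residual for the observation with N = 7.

e = -5.2

ŷ = -0.5 + 1.8·7 = 12.1
e = 6.9 − 12.1 = -5.2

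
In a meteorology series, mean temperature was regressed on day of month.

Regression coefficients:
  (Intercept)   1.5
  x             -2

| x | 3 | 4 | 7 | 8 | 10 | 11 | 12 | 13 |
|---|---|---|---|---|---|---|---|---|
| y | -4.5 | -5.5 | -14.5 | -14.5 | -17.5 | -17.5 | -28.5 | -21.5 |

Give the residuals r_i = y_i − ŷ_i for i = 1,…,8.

0, 1, -2, 0, 1, 3, -6, 3

x=3: ŷ = 1.5 − 2·3 = -4.5; r = -4.5 − (-4.5) = 0
x=4: ŷ = 1.5 − 2·4 = -6.5; r = -5.5 − (-6.5) = 1
x=7: ŷ = 1.5 − 2·7 = -12.5; r = -14.5 − (-12.5) = -2
x=8: ŷ = 1.5 − 2·8 = -14.5; r = -14.5 − (-14.5) = 0
x=10: ŷ = 1.5 − 2·10 = -18.5; r = -17.5 − (-18.5) = 1
x=11: ŷ = 1.5 − 2·11 = -20.5; r = -17.5 − (-20.5) = 3
x=12: ŷ = 1.5 − 2·12 = -22.5; r = -28.5 − (-22.5) = -6
x=13: ŷ = 1.5 − 2·13 = -24.5; r = -21.5 − (-24.5) = 3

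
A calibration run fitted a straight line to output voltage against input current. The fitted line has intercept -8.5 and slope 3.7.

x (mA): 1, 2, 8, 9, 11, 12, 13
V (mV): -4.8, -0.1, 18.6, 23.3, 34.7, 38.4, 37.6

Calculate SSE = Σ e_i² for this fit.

x=1: ŷ = -8.5 + 3.7·1 = -4.8; e = -4.8 − (-4.8) = 0
x=2: ŷ = -8.5 + 3.7·2 = -1.1; e = -0.1 − (-1.1) = 1
x=8: ŷ = -8.5 + 3.7·8 = 21.1; e = 18.6 − 21.1 = -2.5
x=9: ŷ = -8.5 + 3.7·9 = 24.8; e = 23.3 − 24.8 = -1.5
x=11: ŷ = -8.5 + 3.7·11 = 32.2; e = 34.7 − 32.2 = 2.5
x=12: ŷ = -8.5 + 3.7·12 = 35.9; e = 38.4 − 35.9 = 2.5
x=13: ŷ = -8.5 + 3.7·13 = 39.6; e = 37.6 − 39.6 = -2
SSE = 0 + 1 + 6.25 + 2.25 + 6.25 + 6.25 + 4 = 26

SSE = 26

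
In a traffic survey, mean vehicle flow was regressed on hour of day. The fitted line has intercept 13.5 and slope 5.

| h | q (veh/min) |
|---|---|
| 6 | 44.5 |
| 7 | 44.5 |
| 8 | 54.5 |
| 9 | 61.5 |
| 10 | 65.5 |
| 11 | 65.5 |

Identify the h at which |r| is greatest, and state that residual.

h = 7, r = -4

h=6: q̂ = 13.5 + 5·6 = 43.5; r = 44.5 − 43.5 = 1
h=7: q̂ = 13.5 + 5·7 = 48.5; r = 44.5 − 48.5 = -4
h=8: q̂ = 13.5 + 5·8 = 53.5; r = 54.5 − 53.5 = 1
h=9: q̂ = 13.5 + 5·9 = 58.5; r = 61.5 − 58.5 = 3
h=10: q̂ = 13.5 + 5·10 = 63.5; r = 65.5 − 63.5 = 2
h=11: q̂ = 13.5 + 5·11 = 68.5; r = 65.5 − 68.5 = -3
Largest |r| is 4 at h = 7, residual -4.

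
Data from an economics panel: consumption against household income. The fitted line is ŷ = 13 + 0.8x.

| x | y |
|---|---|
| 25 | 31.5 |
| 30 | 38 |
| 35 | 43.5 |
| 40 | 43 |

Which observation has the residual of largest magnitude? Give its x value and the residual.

x = 35, e = 2.5

x=25: ŷ = 13 + 0.8·25 = 33; e = 31.5 − 33 = -1.5
x=30: ŷ = 13 + 0.8·30 = 37; e = 38 − 37 = 1
x=35: ŷ = 13 + 0.8·35 = 41; e = 43.5 − 41 = 2.5
x=40: ŷ = 13 + 0.8·40 = 45; e = 43 − 45 = -2
Largest |e| is 2.5 at x = 35, residual 2.5.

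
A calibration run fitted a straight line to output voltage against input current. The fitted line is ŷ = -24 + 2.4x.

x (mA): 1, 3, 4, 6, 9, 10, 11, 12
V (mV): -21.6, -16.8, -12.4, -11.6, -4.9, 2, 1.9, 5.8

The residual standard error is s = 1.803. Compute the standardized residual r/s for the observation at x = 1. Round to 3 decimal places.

ŷ = -24 + 2.4·1 = -21.6
r = -21.6 − (-21.6) = 0
r/s = 0 / 1.803 = 0.000

0.000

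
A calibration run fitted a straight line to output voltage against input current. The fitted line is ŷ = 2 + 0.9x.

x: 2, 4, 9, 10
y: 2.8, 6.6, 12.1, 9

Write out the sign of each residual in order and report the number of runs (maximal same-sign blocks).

3 runs

x=2: ŷ = 2 + 0.9·2 = 3.8; r = 2.8 − 3.8 = -1
x=4: ŷ = 2 + 0.9·4 = 5.6; r = 6.6 − 5.6 = 1
x=9: ŷ = 2 + 0.9·9 = 10.1; r = 12.1 − 10.1 = 2
x=10: ŷ = 2 + 0.9·10 = 11; r = 9 − 11 = -2
Signs: − + + −
Runs: −×1, +×2, −×1 → 3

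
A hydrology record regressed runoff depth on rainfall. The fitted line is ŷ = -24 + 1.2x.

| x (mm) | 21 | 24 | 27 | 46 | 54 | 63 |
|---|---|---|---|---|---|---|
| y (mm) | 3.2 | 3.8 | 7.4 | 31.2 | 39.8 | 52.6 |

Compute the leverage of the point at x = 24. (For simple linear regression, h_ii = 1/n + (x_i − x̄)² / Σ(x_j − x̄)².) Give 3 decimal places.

h = 0.316

x̄ = (21 + 24 + 27 + 46 + 54 + 63)/6 = 39.1667
Σ(x − x̄)² = 330.028 + 230.028 + 148.028 + 46.6944 + 220.028 + 568.028 = 1542.83
h = 1/6 + (-15.1667)²/1542.83 = 0.166667 + 0.149094 = 0.316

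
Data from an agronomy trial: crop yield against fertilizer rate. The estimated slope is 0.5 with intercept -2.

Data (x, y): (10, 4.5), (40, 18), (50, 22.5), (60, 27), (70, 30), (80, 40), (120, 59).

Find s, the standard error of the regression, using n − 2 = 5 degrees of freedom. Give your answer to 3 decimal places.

s = 1.871

x=10: ŷ = -2 + 0.5·10 = 3; e = 4.5 − 3 = 1.5
x=40: ŷ = -2 + 0.5·40 = 18; e = 18 − 18 = 0
x=50: ŷ = -2 + 0.5·50 = 23; e = 22.5 − 23 = -0.5
x=60: ŷ = -2 + 0.5·60 = 28; e = 27 − 28 = -1
x=70: ŷ = -2 + 0.5·70 = 33; e = 30 − 33 = -3
x=80: ŷ = -2 + 0.5·80 = 38; e = 40 − 38 = 2
x=120: ŷ = -2 + 0.5·120 = 58; e = 59 − 58 = 1
SSE = 2.25 + 0 + 0.25 + 1 + 9 + 4 + 1 = 17.5
s = √(17.5/5) = √3.5 ≈ 1.871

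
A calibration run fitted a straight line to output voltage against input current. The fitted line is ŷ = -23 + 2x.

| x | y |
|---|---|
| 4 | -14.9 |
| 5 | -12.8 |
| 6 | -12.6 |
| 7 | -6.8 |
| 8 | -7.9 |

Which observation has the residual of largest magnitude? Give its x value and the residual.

x = 7, r = 2.2

x=4: ŷ = -23 + 2·4 = -15; r = -14.9 − (-15) = 0.1
x=5: ŷ = -23 + 2·5 = -13; r = -12.8 − (-13) = 0.2
x=6: ŷ = -23 + 2·6 = -11; r = -12.6 − (-11) = -1.6
x=7: ŷ = -23 + 2·7 = -9; r = -6.8 − (-9) = 2.2
x=8: ŷ = -23 + 2·8 = -7; r = -7.9 − (-7) = -0.9
Largest |r| is 2.2 at x = 7, residual 2.2.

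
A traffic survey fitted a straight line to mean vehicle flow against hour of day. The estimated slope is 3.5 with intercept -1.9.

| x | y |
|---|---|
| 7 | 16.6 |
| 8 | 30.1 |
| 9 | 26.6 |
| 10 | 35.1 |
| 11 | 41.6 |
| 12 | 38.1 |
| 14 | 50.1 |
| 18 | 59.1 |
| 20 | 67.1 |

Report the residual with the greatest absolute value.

x=7: ŷ = -1.9 + 3.5·7 = 22.6; r = 16.6 − 22.6 = -6
x=8: ŷ = -1.9 + 3.5·8 = 26.1; r = 30.1 − 26.1 = 4
x=9: ŷ = -1.9 + 3.5·9 = 29.6; r = 26.6 − 29.6 = -3
x=10: ŷ = -1.9 + 3.5·10 = 33.1; r = 35.1 − 33.1 = 2
x=11: ŷ = -1.9 + 3.5·11 = 36.6; r = 41.6 − 36.6 = 5
x=12: ŷ = -1.9 + 3.5·12 = 40.1; r = 38.1 − 40.1 = -2
x=14: ŷ = -1.9 + 3.5·14 = 47.1; r = 50.1 − 47.1 = 3
x=18: ŷ = -1.9 + 3.5·18 = 61.1; r = 59.1 − 61.1 = -2
x=20: ŷ = -1.9 + 3.5·20 = 68.1; r = 67.1 − 68.1 = -1
Largest |r| is 6 at x = 7, residual -6.

r = -6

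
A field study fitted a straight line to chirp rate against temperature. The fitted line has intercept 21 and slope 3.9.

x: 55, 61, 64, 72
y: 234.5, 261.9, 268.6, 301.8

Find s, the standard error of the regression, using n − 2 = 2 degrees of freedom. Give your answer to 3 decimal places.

x=55: ŷ = 21 + 3.9·55 = 235.5; e = 234.5 − 235.5 = -1
x=61: ŷ = 21 + 3.9·61 = 258.9; e = 261.9 − 258.9 = 3
x=64: ŷ = 21 + 3.9·64 = 270.6; e = 268.6 − 270.6 = -2
x=72: ŷ = 21 + 3.9·72 = 301.8; e = 301.8 − 301.8 = 0
SSE = 1 + 9 + 4 + 0 = 14
s = √(14/2) = √7 ≈ 2.646

s = 2.646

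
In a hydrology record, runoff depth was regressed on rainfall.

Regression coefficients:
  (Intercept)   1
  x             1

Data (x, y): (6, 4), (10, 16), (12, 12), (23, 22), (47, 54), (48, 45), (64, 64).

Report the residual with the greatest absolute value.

r = 6

x=6: ŷ = 1 + 6 = 7; r = 4 − 7 = -3
x=10: ŷ = 1 + 10 = 11; r = 16 − 11 = 5
x=12: ŷ = 1 + 12 = 13; r = 12 − 13 = -1
x=23: ŷ = 1 + 23 = 24; r = 22 − 24 = -2
x=47: ŷ = 1 + 47 = 48; r = 54 − 48 = 6
x=48: ŷ = 1 + 48 = 49; r = 45 − 49 = -4
x=64: ŷ = 1 + 64 = 65; r = 64 − 65 = -1
Largest |r| is 6 at x = 47, residual 6.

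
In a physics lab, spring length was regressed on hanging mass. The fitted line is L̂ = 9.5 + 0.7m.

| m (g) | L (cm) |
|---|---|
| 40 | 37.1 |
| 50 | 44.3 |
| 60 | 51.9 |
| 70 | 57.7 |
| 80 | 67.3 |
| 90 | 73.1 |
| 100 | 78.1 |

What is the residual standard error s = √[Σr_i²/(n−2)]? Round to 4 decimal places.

s = 1.1454

m=40: L̂ = 9.5 + 0.7·40 = 37.5; r = 37.1 − 37.5 = -0.4
m=50: L̂ = 9.5 + 0.7·50 = 44.5; r = 44.3 − 44.5 = -0.2
m=60: L̂ = 9.5 + 0.7·60 = 51.5; r = 51.9 − 51.5 = 0.4
m=70: L̂ = 9.5 + 0.7·70 = 58.5; r = 57.7 − 58.5 = -0.8
m=80: L̂ = 9.5 + 0.7·80 = 65.5; r = 67.3 − 65.5 = 1.8
m=90: L̂ = 9.5 + 0.7·90 = 72.5; r = 73.1 − 72.5 = 0.6
m=100: L̂ = 9.5 + 0.7·100 = 79.5; r = 78.1 − 79.5 = -1.4
SSE = 0.16 + 0.04 + 0.16 + 0.64 + 3.24 + 0.36 + 1.96 = 6.56
s = √(6.56/5) = √1.312 ≈ 1.1454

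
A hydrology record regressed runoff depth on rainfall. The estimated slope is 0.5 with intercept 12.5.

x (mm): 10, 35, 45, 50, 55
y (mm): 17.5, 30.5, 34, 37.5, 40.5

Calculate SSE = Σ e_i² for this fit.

SSE = 1.5

x=10: ŷ = 12.5 + 0.5·10 = 17.5; e = 17.5 − 17.5 = 0
x=35: ŷ = 12.5 + 0.5·35 = 30; e = 30.5 − 30 = 0.5
x=45: ŷ = 12.5 + 0.5·45 = 35; e = 34 − 35 = -1
x=50: ŷ = 12.5 + 0.5·50 = 37.5; e = 37.5 − 37.5 = 0
x=55: ŷ = 12.5 + 0.5·55 = 40; e = 40.5 − 40 = 0.5
SSE = 0 + 0.25 + 1 + 0 + 0.25 = 1.5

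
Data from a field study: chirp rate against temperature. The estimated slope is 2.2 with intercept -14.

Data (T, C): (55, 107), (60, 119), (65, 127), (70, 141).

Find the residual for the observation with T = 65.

r = -2

Ĉ = -14 + 2.2·65 = 129
r = 127 − 129 = -2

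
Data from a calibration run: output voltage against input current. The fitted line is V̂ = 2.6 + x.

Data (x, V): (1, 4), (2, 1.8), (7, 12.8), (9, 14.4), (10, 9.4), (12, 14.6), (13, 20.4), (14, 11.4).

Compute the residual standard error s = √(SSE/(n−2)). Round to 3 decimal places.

s = 3.795

x=1: V̂ = 2.6 + 1 = 3.6; e = 4 − 3.6 = 0.4
x=2: V̂ = 2.6 + 2 = 4.6; e = 1.8 − 4.6 = -2.8
x=7: V̂ = 2.6 + 7 = 9.6; e = 12.8 − 9.6 = 3.2
x=9: V̂ = 2.6 + 9 = 11.6; e = 14.4 − 11.6 = 2.8
x=10: V̂ = 2.6 + 10 = 12.6; e = 9.4 − 12.6 = -3.2
x=12: V̂ = 2.6 + 12 = 14.6; e = 14.6 − 14.6 = 0
x=13: V̂ = 2.6 + 13 = 15.6; e = 20.4 − 15.6 = 4.8
x=14: V̂ = 2.6 + 14 = 16.6; e = 11.4 − 16.6 = -5.2
SSE = 0.16 + 7.84 + 10.24 + 7.84 + 10.24 + 0 + 23.04 + 27.04 = 86.4
s = √(86.4/6) = √14.4 ≈ 3.795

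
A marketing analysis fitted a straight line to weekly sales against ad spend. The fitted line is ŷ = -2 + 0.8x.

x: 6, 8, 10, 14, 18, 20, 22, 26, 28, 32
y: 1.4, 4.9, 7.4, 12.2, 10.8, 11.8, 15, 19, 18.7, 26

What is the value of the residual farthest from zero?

e = 3

x=6: ŷ = -2 + 0.8·6 = 2.8; e = 1.4 − 2.8 = -1.4
x=8: ŷ = -2 + 0.8·8 = 4.4; e = 4.9 − 4.4 = 0.5
x=10: ŷ = -2 + 0.8·10 = 6; e = 7.4 − 6 = 1.4
x=14: ŷ = -2 + 0.8·14 = 9.2; e = 12.2 − 9.2 = 3
x=18: ŷ = -2 + 0.8·18 = 12.4; e = 10.8 − 12.4 = -1.6
x=20: ŷ = -2 + 0.8·20 = 14; e = 11.8 − 14 = -2.2
x=22: ŷ = -2 + 0.8·22 = 15.6; e = 15 − 15.6 = -0.6
x=26: ŷ = -2 + 0.8·26 = 18.8; e = 19 − 18.8 = 0.2
x=28: ŷ = -2 + 0.8·28 = 20.4; e = 18.7 − 20.4 = -1.7
x=32: ŷ = -2 + 0.8·32 = 23.6; e = 26 − 23.6 = 2.4
Largest |e| is 3 at x = 14, residual 3.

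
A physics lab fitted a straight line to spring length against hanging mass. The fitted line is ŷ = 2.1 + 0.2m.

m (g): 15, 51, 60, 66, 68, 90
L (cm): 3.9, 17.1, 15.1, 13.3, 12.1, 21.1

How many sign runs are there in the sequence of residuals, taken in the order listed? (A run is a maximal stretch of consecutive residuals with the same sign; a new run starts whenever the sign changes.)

m=15: ŷ = 2.1 + 0.2·15 = 5.1; r = 3.9 − 5.1 = -1.2
m=51: ŷ = 2.1 + 0.2·51 = 12.3; r = 17.1 − 12.3 = 4.8
m=60: ŷ = 2.1 + 0.2·60 = 14.1; r = 15.1 − 14.1 = 1
m=66: ŷ = 2.1 + 0.2·66 = 15.3; r = 13.3 − 15.3 = -2
m=68: ŷ = 2.1 + 0.2·68 = 15.7; r = 12.1 − 15.7 = -3.6
m=90: ŷ = 2.1 + 0.2·90 = 20.1; r = 21.1 − 20.1 = 1
Signs: − + + − − +
Runs: −×1, +×2, −×2, +×1 → 4

4 runs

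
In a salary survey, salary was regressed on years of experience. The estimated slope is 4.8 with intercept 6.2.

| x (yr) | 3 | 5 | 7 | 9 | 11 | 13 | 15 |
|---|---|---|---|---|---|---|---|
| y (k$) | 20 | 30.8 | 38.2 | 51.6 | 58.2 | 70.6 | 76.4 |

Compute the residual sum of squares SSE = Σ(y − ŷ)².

x=3: ŷ = 6.2 + 4.8·3 = 20.6; r = 20 − 20.6 = -0.6
x=5: ŷ = 6.2 + 4.8·5 = 30.2; r = 30.8 − 30.2 = 0.6
x=7: ŷ = 6.2 + 4.8·7 = 39.8; r = 38.2 − 39.8 = -1.6
x=9: ŷ = 6.2 + 4.8·9 = 49.4; r = 51.6 − 49.4 = 2.2
x=11: ŷ = 6.2 + 4.8·11 = 59; r = 58.2 − 59 = -0.8
x=13: ŷ = 6.2 + 4.8·13 = 68.6; r = 70.6 − 68.6 = 2
x=15: ŷ = 6.2 + 4.8·15 = 78.2; r = 76.4 − 78.2 = -1.8
SSE = 0.36 + 0.36 + 2.56 + 4.84 + 0.64 + 4 + 3.24 = 16

SSE = 16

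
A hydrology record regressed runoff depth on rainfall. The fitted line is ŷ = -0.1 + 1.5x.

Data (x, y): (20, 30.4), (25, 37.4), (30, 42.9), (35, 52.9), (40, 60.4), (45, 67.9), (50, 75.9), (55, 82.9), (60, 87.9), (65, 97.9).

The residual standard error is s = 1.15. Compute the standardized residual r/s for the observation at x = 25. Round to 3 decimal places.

0.000

ŷ = -0.1 + 1.5·25 = 37.4
r = 37.4 − 37.4 = 0
r/s = 0 / 1.15 = 0.000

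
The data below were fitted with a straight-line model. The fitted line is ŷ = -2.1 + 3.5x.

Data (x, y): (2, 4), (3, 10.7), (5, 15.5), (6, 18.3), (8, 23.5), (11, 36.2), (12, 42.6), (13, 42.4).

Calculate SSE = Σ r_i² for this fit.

SSE = 20.56

x=2: ŷ = -2.1 + 3.5·2 = 4.9; r = 4 − 4.9 = -0.9
x=3: ŷ = -2.1 + 3.5·3 = 8.4; r = 10.7 − 8.4 = 2.3
x=5: ŷ = -2.1 + 3.5·5 = 15.4; r = 15.5 − 15.4 = 0.1
x=6: ŷ = -2.1 + 3.5·6 = 18.9; r = 18.3 − 18.9 = -0.6
x=8: ŷ = -2.1 + 3.5·8 = 25.9; r = 23.5 − 25.9 = -2.4
x=11: ŷ = -2.1 + 3.5·11 = 36.4; r = 36.2 − 36.4 = -0.2
x=12: ŷ = -2.1 + 3.5·12 = 39.9; r = 42.6 − 39.9 = 2.7
x=13: ŷ = -2.1 + 3.5·13 = 43.4; r = 42.4 − 43.4 = -1
SSE = 0.81 + 5.29 + 0.01 + 0.36 + 5.76 + 0.04 + 7.29 + 1 = 20.56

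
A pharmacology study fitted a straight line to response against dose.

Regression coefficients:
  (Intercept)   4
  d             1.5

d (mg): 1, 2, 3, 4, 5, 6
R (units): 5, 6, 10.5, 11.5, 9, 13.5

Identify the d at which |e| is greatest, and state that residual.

d = 5, e = -2.5

d=1: ŷ = 4 + 1.5·1 = 5.5; e = 5 − 5.5 = -0.5
d=2: ŷ = 4 + 1.5·2 = 7; e = 6 − 7 = -1
d=3: ŷ = 4 + 1.5·3 = 8.5; e = 10.5 − 8.5 = 2
d=4: ŷ = 4 + 1.5·4 = 10; e = 11.5 − 10 = 1.5
d=5: ŷ = 4 + 1.5·5 = 11.5; e = 9 − 11.5 = -2.5
d=6: ŷ = 4 + 1.5·6 = 13; e = 13.5 − 13 = 0.5
Largest |e| is 2.5 at d = 5, residual -2.5.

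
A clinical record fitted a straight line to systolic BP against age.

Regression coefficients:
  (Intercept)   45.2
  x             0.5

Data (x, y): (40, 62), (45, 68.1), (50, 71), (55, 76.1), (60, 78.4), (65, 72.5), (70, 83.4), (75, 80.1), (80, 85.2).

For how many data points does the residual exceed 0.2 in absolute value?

8

x=40: ŷ = 45.2 + 0.5·40 = 65.2; e = 62 − 65.2 = -3.2
x=45: ŷ = 45.2 + 0.5·45 = 67.7; e = 68.1 − 67.7 = 0.4
x=50: ŷ = 45.2 + 0.5·50 = 70.2; e = 71 − 70.2 = 0.8
x=55: ŷ = 45.2 + 0.5·55 = 72.7; e = 76.1 − 72.7 = 3.4
x=60: ŷ = 45.2 + 0.5·60 = 75.2; e = 78.4 − 75.2 = 3.2
x=65: ŷ = 45.2 + 0.5·65 = 77.7; e = 72.5 − 77.7 = -5.2
x=70: ŷ = 45.2 + 0.5·70 = 80.2; e = 83.4 − 80.2 = 3.2
x=75: ŷ = 45.2 + 0.5·75 = 82.7; e = 80.1 − 82.7 = -2.6
x=80: ŷ = 45.2 + 0.5·80 = 85.2; e = 85.2 − 85.2 = 0
|e| > 0.2: x=40 (|e|=3.2), x=45 (|e|=0.4), x=50 (|e|=0.8), x=55 (|e|=3.4), x=60 (|e|=3.2), x=65 (|e|=5.2), x=70 (|e|=3.2), x=75 (|e|=2.6) → 8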